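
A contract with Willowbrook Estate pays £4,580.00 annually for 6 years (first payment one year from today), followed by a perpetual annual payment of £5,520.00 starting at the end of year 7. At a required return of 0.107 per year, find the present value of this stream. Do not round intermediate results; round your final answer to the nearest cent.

£47577.47

PV of 6-year annuity: £4,580.00 × [1 − (1+0.107)^−6] / 0.107 = 19544.47395
Perpetuity value at year 6: £5,520.00 / 0.107 = 51588.78505
PV of perpetuity: 51588.78505 / (1+0.107)^6 = 28032.99985
Total PV = 19544.47395 + 28032.99985 = 47577.47380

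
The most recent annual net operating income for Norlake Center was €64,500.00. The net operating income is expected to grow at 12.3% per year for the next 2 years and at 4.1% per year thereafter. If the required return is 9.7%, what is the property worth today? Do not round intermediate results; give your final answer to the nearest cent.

D_1 = 72433.50000
D_2 = 81342.82050
Terminal value at year 2: TV = D_2×(1+g_2)/(r−g_2) = 84677.87614/0.056 = 1512104.93108
P_0 = D_1/(1+r)^1 + D_2/(1+r)^2 + TV/(1+r)^2
    = 66028.71468 + 67593.66142 + 1256517.88468 = 1390140.26078

€1390140.26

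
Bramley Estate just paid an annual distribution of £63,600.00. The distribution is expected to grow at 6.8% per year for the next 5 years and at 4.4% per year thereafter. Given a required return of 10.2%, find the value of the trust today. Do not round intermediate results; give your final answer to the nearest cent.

£1268513.22

D_1 = 67924.80000
D_2 = 72543.68640
D_3 = 77476.65708
D_4 = 82745.06976
D_5 = 88371.73450
Terminal value at year 5: TV = D_5×(1+g_2)/(r−g_2) = 92260.09082/0.058 = 1590691.22100
P_0 = D_1/(1+r)^1 + D_2/(1+r)^2 + D_3/(1+r)^3 + D_4/(1+r)^4 + D_5/(1+r)^5 + TV/(1+r)^5
    = 61637.74955 + 59736.04040 + 57893.00467 + 56106.83211 + 54375.76832 + 978763.82981 = 1268513.22485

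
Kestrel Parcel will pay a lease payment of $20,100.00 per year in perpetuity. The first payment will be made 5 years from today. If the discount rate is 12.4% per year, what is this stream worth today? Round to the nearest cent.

$101556.83

Value at end of year 4: C / r = $20,100.00 / 0.124 = $162,096.7742
Discount to today: PV = $162,096.7742 / (1 + 0.124)^4 = $162,096.7742 / 1.596119 = $101,556.83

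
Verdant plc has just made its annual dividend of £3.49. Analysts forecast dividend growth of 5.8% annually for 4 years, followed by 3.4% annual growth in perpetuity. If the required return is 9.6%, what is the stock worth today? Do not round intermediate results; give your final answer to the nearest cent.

£63.33

D_1 = 3.69242
D_2 = 3.90658
D_3 = 4.13316
D_4 = 4.37289
Terminal value at year 4: TV = D_4×(1+g_2)/(r−g_2) = 4.52156/0.062 = 72.92844
P_0 = D_1/(1+r)^1 + D_2/(1+r)^2 + D_3/(1+r)^3 + D_4/(1+r)^4 + TV/(1+r)^4
    = 3.36900 + 3.25219 + 3.13943 + 3.03058 + 50.54227 = 63.33346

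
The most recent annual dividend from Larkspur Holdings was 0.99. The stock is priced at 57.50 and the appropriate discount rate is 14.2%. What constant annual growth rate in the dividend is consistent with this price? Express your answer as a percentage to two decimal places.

P = D₀(1+g)/(r−g) ⇒ P(r−g) = D₀(1+g) ⇒ g(P+D₀) = P·r − D₀
g = (P·r − D₀)/(P + D₀) = (57.50×0.142 − 0.99) / (57.50 + 0.99) = 0.122671

12.27%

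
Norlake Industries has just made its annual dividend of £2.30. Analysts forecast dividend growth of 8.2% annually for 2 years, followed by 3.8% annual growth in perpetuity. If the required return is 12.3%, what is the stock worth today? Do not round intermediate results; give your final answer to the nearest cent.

£30.42

D_1 = 2.48860
D_2 = 2.69267
Terminal value at year 2: TV = D_2×(1+g_2)/(r−g_2) = 2.79499/0.085 = 32.88219
P_0 = D_1/(1+r)^1 + D_2/(1+r)^2 + TV/(1+r)^2
    = 2.21603 + 2.13512 + 26.07362 = 30.42477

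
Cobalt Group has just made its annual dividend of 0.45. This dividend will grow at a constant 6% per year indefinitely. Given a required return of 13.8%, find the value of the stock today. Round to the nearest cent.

6.12

D₁ = D₀ × (1 + g) = 0.45 × 1.06 = 0.4770
Growing perpetuity: P = D₁ / (r − g) = 0.4770 / (0.138 − 0.06) = 6.12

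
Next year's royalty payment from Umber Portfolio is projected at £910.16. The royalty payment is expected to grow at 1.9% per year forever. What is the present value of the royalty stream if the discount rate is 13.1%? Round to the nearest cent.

Growing perpetuity: P = D₁ / (r − g) = £910.1600 / (0.131 − 0.019) = £8,126.43

£8126.43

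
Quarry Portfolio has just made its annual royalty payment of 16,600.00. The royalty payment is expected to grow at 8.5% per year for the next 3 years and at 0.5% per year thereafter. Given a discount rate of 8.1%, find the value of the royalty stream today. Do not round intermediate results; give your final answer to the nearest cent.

272128.42

D_1 = 18011.00000
D_2 = 19541.93500
D_3 = 21202.99948
Terminal value at year 3: TV = D_3×(1+g_2)/(r−g_2) = 21309.01447/0.076 = 280381.76937
P_0 = D_1/(1+r)^1 + D_2/(1+r)^2 + D_3/(1+r)^3 + TV/(1+r)^3
    = 16661.42461 + 16723.07650 + 16784.95653 + 221958.96459 = 272128.42222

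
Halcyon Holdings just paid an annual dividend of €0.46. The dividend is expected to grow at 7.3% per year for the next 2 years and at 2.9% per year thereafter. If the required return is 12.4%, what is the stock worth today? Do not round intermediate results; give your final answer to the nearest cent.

D_1 = 0.49358
D_2 = 0.52961
Terminal value at year 2: TV = D_2×(1+g_2)/(r−g_2) = 0.54497/0.095 = 5.73653
P_0 = D_1/(1+r)^1 + D_2/(1+r)^2 + TV/(1+r)^2
    = 0.43913 + 0.41920 + 4.54063 = 5.39896

€5.40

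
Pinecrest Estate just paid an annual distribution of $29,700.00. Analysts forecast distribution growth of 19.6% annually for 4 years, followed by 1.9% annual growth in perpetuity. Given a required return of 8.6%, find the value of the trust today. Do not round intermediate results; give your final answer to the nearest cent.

$816535.77

D_1 = 35521.20000
D_2 = 42483.35520
D_3 = 50810.09282
D_4 = 60768.87101
Terminal value at year 4: TV = D_4×(1+g_2)/(r−g_2) = 61923.47956/0.067 = 924231.03822
P_0 = D_1/(1+r)^1 + D_2/(1+r)^2 + D_3/(1+r)^3 + D_4/(1+r)^4 + TV/(1+r)^4
    = 32708.28729 + 36021.28140 + 39669.84582 + 43687.97016 + 664448.38202 = 816535.76669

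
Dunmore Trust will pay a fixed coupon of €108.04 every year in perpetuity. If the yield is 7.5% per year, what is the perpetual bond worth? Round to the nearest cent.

€1440.53

Level perpetuity: PV = C / r = €108.04 / 0.075 = €1,440.53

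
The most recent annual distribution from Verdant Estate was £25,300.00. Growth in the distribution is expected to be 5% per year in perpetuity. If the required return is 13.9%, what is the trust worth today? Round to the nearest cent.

£298483.15

D₁ = D₀ × (1 + g) = £25,300.00 × 1.05 = £26,565.0000
Growing perpetuity: P = D₁ / (r − g) = £26,565.0000 / (0.139 − 0.05) = £298,483.15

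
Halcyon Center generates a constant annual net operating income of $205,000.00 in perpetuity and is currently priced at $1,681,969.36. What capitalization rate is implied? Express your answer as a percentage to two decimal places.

12.19%

P = C/r ⇒ r = C/P = $205,000.00/$1,681,969.36 = 0.121881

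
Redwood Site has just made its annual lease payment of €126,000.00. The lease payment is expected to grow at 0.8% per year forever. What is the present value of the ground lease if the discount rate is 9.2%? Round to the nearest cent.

D₁ = D₀ × (1 + g) = €126,000.00 × 1.008 = €127,008.0000
Growing perpetuity: P = D₁ / (r − g) = €127,008.0000 / (0.092 − 0.008) = €1,512,000.00

€1512000.00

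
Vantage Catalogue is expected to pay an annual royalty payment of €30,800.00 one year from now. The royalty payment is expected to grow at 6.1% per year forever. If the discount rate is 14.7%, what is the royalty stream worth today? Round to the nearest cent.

€358139.53

Growing perpetuity: P = D₁ / (r − g) = €30,800.0000 / (0.147 − 0.061) = €358,139.53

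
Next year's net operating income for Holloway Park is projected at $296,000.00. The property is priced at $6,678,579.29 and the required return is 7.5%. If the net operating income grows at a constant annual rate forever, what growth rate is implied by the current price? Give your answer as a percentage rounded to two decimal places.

3.07%

P = D₁/(r−g) ⇒ g = r − D₁/P = 0.075 − $296,000.00/$6,678,579.29 = 0.030679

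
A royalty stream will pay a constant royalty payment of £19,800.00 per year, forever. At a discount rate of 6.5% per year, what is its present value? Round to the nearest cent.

£304615.38

Level perpetuity: PV = C / r = £19,800.00 / 0.065 = £304,615.38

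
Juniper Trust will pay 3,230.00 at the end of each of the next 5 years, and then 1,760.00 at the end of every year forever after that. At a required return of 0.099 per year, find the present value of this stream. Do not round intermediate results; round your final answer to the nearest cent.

23364.50

PV of 5-year annuity: 3,230.00 × [1 − (1+0.099)^−5] / 0.099 = 12275.58543
Perpetuity value at year 5: 1,760.00 / 0.099 = 17777.77778
PV of perpetuity: 17777.77778 / (1+0.099)^5 = 11088.91389
Total PV = 12275.58543 + 11088.91389 = 23364.49932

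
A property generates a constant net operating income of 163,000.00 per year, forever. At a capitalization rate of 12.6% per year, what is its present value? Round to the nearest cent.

Level perpetuity: PV = C / r = 163,000.00 / 0.126 = 1,293,650.79

1293650.79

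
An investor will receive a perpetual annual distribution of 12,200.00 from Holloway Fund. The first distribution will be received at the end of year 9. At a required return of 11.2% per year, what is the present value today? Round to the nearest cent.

Value at end of year 8: C / r = 12,200.00 / 0.112 = 108,928.5714
Discount to today: PV = 108,928.5714 / (1 + 0.112)^8 = 108,928.5714 / 2.337967 = 46,591.16

46591.16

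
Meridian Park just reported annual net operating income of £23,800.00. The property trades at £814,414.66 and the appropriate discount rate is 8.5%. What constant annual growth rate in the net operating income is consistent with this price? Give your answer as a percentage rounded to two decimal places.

P = D₀(1+g)/(r−g) ⇒ P(r−g) = D₀(1+g) ⇒ g(P+D₀) = P·r − D₀
g = (P·r − D₀)/(P + D₀) = (£814,414.66×0.085 − £23,800.00) / (£814,414.66 + £23,800.00) = 0.054193

5.42%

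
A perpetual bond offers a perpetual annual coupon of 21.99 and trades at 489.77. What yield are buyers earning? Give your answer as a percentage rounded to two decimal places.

P = C/r ⇒ r = C/P = 21.99/489.77 = 0.044899

4.49%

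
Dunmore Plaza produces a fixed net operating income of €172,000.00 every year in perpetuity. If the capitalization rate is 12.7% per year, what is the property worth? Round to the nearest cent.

Level perpetuity: PV = C / r = €172,000.00 / 0.127 = €1,354,330.71

€1354330.71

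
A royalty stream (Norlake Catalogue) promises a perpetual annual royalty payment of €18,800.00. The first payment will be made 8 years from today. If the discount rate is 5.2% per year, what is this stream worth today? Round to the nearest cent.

€253538.74

Value at end of year 7: C / r = €18,800.00 / 0.052 = €361,538.4615
Discount to today: PV = €361,538.4615 / (1 + 0.052)^7 = €361,538.4615 / 1.425969 = €253,538.74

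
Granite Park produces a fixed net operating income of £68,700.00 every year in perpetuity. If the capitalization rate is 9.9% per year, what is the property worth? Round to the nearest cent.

£693939.39

Level perpetuity: PV = C / r = £68,700.00 / 0.099 = £693,939.39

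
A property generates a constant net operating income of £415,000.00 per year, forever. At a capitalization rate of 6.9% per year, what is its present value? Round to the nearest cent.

Level perpetuity: PV = C / r = £415,000.00 / 0.069 = £6,014,492.75

£6014492.75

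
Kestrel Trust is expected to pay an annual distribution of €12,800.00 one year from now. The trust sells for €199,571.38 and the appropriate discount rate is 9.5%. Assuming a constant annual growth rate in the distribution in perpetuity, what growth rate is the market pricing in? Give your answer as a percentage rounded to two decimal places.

3.09%

P = D₁/(r−g) ⇒ g = r − D₁/P = 0.095 − €12,800.00/€199,571.38 = 0.030863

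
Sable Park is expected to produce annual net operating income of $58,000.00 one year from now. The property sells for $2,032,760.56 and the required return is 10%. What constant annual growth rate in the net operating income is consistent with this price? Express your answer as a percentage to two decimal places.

7.15%

P = D₁/(r−g) ⇒ g = r − D₁/P = 0.1 − $58,000.00/$2,032,760.56 = 0.071467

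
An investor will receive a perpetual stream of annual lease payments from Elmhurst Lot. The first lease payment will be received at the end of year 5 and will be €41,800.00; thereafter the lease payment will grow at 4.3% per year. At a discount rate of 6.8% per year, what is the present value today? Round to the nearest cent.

Value at end of year 4: C₁ / (r − g) = €41,800.00 / (0.068 − 0.043) = €1,672,000.0000
Discount to today: PV = €1,672,000.0000 / (1 + 0.068)^4 = €1,672,000.0000 / 1.301023 = €1,285,142.43

€1285142.43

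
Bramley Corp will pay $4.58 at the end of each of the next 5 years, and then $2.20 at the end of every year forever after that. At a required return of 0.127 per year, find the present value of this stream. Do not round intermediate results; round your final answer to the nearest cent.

$25.76

PV of 5-year annuity: $4.58 × [1 − (1+0.127)^−5] / 0.127 = 16.22754
Perpetuity value at year 5: $2.20 / 0.127 = 17.32283
PV of perpetuity: 17.32283 / (1+0.127)^5 = 9.52795
Total PV = 16.22754 + 9.52795 = 25.75548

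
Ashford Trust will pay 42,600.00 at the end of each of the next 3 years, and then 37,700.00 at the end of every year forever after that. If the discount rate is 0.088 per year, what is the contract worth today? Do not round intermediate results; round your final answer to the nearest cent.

440856.78

PV of 3-year annuity: 42,600.00 × [1 − (1+0.088)^−3] / 0.088 = 108218.67884
Perpetuity value at year 3: 37,700.00 / 0.088 = 428409.09091
PV of perpetuity: 428409.09091 / (1+0.088)^3 = 332638.10048
Total PV = 108218.67884 + 332638.10048 = 440856.77932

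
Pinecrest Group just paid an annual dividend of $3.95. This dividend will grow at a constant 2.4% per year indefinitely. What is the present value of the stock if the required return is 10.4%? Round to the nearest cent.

$50.56

D₁ = D₀ × (1 + g) = $3.95 × 1.024 = $4.0448
Growing perpetuity: P = D₁ / (r − g) = $4.0448 / (0.104 − 0.024) = $50.56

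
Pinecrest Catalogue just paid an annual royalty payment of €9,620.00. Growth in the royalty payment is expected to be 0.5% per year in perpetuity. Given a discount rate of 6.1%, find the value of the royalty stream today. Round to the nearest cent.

€172644.64

D₁ = D₀ × (1 + g) = €9,620.00 × 1.005 = €9,668.1000
Growing perpetuity: P = D₁ / (r − g) = €9,668.1000 / (0.061 − 0.005) = €172,644.64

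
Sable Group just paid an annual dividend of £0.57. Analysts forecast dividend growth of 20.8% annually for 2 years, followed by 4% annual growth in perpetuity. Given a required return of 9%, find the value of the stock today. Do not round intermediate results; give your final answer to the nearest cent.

D_1 = 0.68856
D_2 = 0.83178
Terminal value at year 2: TV = D_2×(1+g_2)/(r−g_2) = 0.86505/0.05 = 17.30103
P_0 = D_1/(1+r)^1 + D_2/(1+r)^2 + TV/(1+r)^2
    = 0.63171 + 0.70009 + 14.56193 = 15.89373

£15.89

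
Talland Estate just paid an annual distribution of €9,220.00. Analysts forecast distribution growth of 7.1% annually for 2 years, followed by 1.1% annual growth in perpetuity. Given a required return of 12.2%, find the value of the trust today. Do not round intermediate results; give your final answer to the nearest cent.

€93717.79

D_1 = 9874.62000
D_2 = 10575.71802
Terminal value at year 2: TV = D_2×(1+g_2)/(r−g_2) = 10692.05092/0.111 = 96324.78305
P_0 = D_1/(1+r)^1 + D_2/(1+r)^2 + TV/(1+r)^2
    = 8800.90909 + 8400.86777 + 76516.01184 = 93717.78870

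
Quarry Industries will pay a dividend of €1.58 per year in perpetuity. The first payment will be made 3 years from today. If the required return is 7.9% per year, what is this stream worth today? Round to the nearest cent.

€17.18

Value at end of year 2: C / r = €1.58 / 0.079 = €20.0000
Discount to today: PV = €20.0000 / (1 + 0.079)^2 = €20.0000 / 1.164241 = €17.18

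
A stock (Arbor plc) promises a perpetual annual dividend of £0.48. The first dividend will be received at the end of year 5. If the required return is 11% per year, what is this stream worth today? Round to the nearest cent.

Value at end of year 4: C / r = £0.48 / 0.11 = £4.3636
Discount to today: PV = £4.3636 / (1 + 0.11)^4 = £4.3636 / 1.518070 = £2.87

£2.87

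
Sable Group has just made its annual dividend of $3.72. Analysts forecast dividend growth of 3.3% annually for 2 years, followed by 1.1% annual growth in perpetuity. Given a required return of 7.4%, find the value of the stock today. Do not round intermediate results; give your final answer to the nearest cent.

D_1 = 3.84276
D_2 = 3.96957
Terminal value at year 2: TV = D_2×(1+g_2)/(r−g_2) = 4.01324/0.063 = 63.70216
P_0 = D_1/(1+r)^1 + D_2/(1+r)^2 + TV/(1+r)^2
    = 3.57799 + 3.44140 + 55.22626 = 62.24565

$62.25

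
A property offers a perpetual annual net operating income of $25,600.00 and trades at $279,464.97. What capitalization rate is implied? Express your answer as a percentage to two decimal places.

P = C/r ⇒ r = C/P = $25,600.00/$279,464.97 = 0.091604

9.16%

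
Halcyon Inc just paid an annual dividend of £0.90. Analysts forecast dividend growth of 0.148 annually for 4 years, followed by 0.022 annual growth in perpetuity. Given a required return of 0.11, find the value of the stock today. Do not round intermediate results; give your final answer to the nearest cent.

£15.88

D_1 = 1.03320
D_2 = 1.18611
D_3 = 1.36166
D_4 = 1.56318
Terminal value at year 4: TV = D_4×(1+g_2)/(r−g_2) = 1.59757/0.088 = 18.15425
P_0 = D_1/(1+r)^1 + D_2/(1+r)^2 + D_3/(1+r)^3 + D_4/(1+r)^4 + TV/(1+r)^4
    = 0.93081 + 0.96268 + 0.99563 + 1.02972 + 11.95877 = 15.87760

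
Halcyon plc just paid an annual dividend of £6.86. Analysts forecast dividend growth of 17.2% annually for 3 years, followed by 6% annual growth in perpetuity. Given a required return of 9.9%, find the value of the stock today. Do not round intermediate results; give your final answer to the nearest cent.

D_1 = 8.03992
D_2 = 9.42279
D_3 = 11.04351
Terminal value at year 3: TV = D_3×(1+g_2)/(r−g_2) = 11.70612/0.039 = 300.15682
P_0 = D_1/(1+r)^1 + D_2/(1+r)^2 + D_3/(1+r)^3 + TV/(1+r)^3
    = 7.31567 + 7.80160 + 8.31982 + 226.12841 = 249.56550

£249.57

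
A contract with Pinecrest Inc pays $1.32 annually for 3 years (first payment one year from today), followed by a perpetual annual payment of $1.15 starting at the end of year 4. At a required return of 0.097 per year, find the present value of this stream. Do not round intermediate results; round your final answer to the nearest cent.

$12.28

PV of 3-year annuity: $1.32 × [1 − (1+0.097)^−3] / 0.097 = 3.30006
Perpetuity value at year 3: $1.15 / 0.097 = 11.85567
PV of perpetuity: 11.85567 / (1+0.097)^3 = 8.98062
Total PV = 3.30006 + 8.98062 = 12.28068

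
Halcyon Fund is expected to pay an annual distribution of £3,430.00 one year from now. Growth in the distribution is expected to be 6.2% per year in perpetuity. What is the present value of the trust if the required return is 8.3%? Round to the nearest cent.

Growing perpetuity: P = D₁ / (r − g) = £3,430.0000 / (0.083 − 0.062) = £163,333.33

£163333.33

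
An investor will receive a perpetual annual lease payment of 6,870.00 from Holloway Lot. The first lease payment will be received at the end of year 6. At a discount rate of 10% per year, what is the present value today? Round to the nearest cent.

Value at end of year 5: C / r = 6,870.00 / 0.1 = 68,700.0000
Discount to today: PV = 68,700.0000 / (1 + 0.1)^5 = 68,700.0000 / 1.610510 = 42,657.29

42657.29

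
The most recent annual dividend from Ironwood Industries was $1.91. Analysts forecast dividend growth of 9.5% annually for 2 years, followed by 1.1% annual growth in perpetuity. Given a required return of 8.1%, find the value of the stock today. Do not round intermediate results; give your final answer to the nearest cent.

D_1 = 2.09145
D_2 = 2.29014
Terminal value at year 2: TV = D_2×(1+g_2)/(r−g_2) = 2.31533/0.07 = 33.07613
P_0 = D_1/(1+r)^1 + D_2/(1+r)^2 + TV/(1+r)^2
    = 1.93474 + 1.95979 + 28.30501 = 32.19954

$32.20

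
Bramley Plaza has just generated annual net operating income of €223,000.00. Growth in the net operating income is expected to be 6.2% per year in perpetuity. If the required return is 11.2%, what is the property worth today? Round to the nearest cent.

D₁ = D₀ × (1 + g) = €223,000.00 × 1.062 = €236,826.0000
Growing perpetuity: P = D₁ / (r − g) = €236,826.0000 / (0.112 − 0.062) = €4,736,520.00

€4736520.00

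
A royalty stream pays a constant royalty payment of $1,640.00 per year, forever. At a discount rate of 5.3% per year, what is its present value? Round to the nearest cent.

Level perpetuity: PV = C / r = $1,640.00 / 0.053 = $30,943.40

$30943.40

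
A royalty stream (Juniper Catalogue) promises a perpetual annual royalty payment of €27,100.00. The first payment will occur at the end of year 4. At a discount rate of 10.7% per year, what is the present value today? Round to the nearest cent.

Value at end of year 3: C / r = €27,100.00 / 0.107 = €253,271.0280
Discount to today: PV = €253,271.0280 / (1 + 0.107)^3 = €253,271.0280 / 1.356572 = €186,699.28

€186699.28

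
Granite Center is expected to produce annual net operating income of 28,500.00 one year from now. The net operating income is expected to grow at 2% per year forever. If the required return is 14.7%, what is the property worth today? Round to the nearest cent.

224409.45

Growing perpetuity: P = D₁ / (r − g) = 28,500.0000 / (0.147 − 0.02) = 224,409.45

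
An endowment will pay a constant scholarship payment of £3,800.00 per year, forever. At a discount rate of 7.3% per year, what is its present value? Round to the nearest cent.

Level perpetuity: PV = C / r = £3,800.00 / 0.073 = £52,054.79

£52054.79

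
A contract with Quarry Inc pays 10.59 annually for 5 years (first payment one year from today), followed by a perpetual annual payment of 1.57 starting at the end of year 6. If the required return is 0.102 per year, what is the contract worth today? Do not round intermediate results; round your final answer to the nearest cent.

PV of 5-year annuity: 10.59 × [1 − (1+0.102)^−5] / 0.102 = 39.94016
Perpetuity value at year 5: 1.57 / 0.102 = 15.39216
PV of perpetuity: 15.39216 / (1+0.102)^5 = 9.47091
Total PV = 39.94016 + 9.47091 = 49.41107

49.41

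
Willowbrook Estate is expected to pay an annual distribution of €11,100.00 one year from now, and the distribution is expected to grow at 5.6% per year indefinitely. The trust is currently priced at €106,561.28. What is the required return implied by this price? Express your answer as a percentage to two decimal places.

16.02%

P = D₁/(r − g) ⇒ r = D₁/P + g = €11,100.0000/€106,561.28 + 0.056 = 0.104165 + 0.056 = 0.160165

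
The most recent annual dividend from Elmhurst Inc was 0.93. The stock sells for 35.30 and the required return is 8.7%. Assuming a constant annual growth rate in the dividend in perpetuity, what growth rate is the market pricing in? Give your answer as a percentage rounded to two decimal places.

P = D₀(1+g)/(r−g) ⇒ P(r−g) = D₀(1+g) ⇒ g(P+D₀) = P·r − D₀
g = (P·r − D₀)/(P + D₀) = (35.30×0.087 − 0.93) / (35.30 + 0.93) = 0.059097

5.91%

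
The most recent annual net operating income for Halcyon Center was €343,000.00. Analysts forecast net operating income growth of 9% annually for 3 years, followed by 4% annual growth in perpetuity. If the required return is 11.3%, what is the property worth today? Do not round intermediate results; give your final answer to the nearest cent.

D_1 = 373870.00000
D_2 = 407518.30000
D_3 = 444194.94700
Terminal value at year 3: TV = D_3×(1+g_2)/(r−g_2) = 461962.74488/0.073 = 6328256.77918
P_0 = D_1/(1+r)^1 + D_2/(1+r)^2 + D_3/(1+r)^3 + TV/(1+r)^3
    = 335911.94969 + 328970.37301 + 322172.24311 + 4589851.13467 = 5576905.70047

€5576905.70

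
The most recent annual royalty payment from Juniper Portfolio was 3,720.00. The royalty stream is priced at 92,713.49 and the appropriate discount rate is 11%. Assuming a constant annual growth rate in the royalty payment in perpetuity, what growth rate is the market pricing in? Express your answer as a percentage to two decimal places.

P = D₀(1+g)/(r−g) ⇒ P(r−g) = D₀(1+g) ⇒ g(P+D₀) = P·r − D₀
g = (P·r − D₀)/(P + D₀) = (92,713.49×0.11 − 3,720.00) / (92,713.49 + 3,720.00) = 0.067181

6.72%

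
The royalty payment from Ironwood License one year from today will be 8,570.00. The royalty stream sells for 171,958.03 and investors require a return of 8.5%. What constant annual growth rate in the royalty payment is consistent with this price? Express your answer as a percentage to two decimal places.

P = D₁/(r−g) ⇒ g = r − D₁/P = 0.085 − 8,570.00/171,958.03 = 0.035162

3.52%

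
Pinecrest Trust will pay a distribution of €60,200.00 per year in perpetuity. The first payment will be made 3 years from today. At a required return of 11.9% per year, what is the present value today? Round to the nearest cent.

Value at end of year 2: C / r = €60,200.00 / 0.119 = €505,882.3529
Discount to today: PV = €505,882.3529 / (1 + 0.119)^2 = €505,882.3529 / 1.252161 = €404,007.43

€404007.43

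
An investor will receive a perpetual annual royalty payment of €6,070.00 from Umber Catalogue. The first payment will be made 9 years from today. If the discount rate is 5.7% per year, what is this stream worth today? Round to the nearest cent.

€68346.13

Value at end of year 8: C / r = €6,070.00 / 0.057 = €106,491.2281
Discount to today: PV = €106,491.2281 / (1 + 0.057)^8 = €106,491.2281 / 1.558116 = €68,346.13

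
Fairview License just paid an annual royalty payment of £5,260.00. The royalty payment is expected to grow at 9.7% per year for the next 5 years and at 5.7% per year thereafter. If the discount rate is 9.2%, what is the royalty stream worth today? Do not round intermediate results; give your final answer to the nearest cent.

£189185.65

D_1 = 5770.22000
D_2 = 6329.93134
D_3 = 6943.93468
D_4 = 7617.49634
D_5 = 8356.39349
Terminal value at year 5: TV = D_5×(1+g_2)/(r−g_2) = 8832.70792/0.035 = 252363.08338
P_0 = D_1/(1+r)^1 + D_2/(1+r)^2 + D_3/(1+r)^3 + D_4/(1+r)^4 + D_5/(1+r)^5 + TV/(1+r)^5
    = 5284.08425 + 5308.27877 + 5332.58408 + 5357.00067 + 5381.52906 + 162522.17776 = 189185.65460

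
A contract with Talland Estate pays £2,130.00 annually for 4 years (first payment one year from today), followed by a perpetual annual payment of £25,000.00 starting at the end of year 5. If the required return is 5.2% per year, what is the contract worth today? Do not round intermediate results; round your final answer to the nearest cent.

PV of 4-year annuity: £2,130.00 × [1 − (1+0.052)^−4] / 0.052 = 7517.91689
Perpetuity value at year 4: £25,000.00 / 0.052 = 480769.23077
PV of perpetuity: 480769.23077 / (1+0.052)^4 = 392530.76959
Total PV = 7517.91689 + 392530.76959 = 400048.68648

£400048.69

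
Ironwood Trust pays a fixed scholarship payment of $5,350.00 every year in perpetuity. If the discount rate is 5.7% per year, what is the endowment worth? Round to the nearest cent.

Level perpetuity: PV = C / r = $5,350.00 / 0.057 = $93,859.65

$93859.65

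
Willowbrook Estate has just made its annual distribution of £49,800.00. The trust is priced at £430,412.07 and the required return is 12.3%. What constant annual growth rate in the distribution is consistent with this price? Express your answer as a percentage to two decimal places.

0.65%

P = D₀(1+g)/(r−g) ⇒ P(r−g) = D₀(1+g) ⇒ g(P+D₀) = P·r − D₀
g = (P·r − D₀)/(P + D₀) = (£430,412.07×0.123 − £49,800.00) / (£430,412.07 + £49,800.00) = 0.006540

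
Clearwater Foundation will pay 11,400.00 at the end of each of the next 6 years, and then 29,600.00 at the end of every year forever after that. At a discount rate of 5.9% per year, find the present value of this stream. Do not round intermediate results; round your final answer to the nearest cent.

411917.74

PV of 6-year annuity: 11,400.00 × [1 − (1+0.059)^−6] / 0.059 = 56234.05680
Perpetuity value at year 6: 29,600.00 / 0.059 = 501694.91525
PV of perpetuity: 501694.91525 / (1+0.059)^6 = 355683.68005
Total PV = 56234.05680 + 355683.68005 = 411917.73685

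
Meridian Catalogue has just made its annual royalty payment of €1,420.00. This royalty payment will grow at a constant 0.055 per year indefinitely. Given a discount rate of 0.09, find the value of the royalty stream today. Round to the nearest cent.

D₁ = D₀ × (1 + g) = €1,420.00 × 1.055 = €1,498.1000
Growing perpetuity: P = D₁ / (r − g) = €1,498.1000 / (0.09 − 0.055) = €42,802.86

€42802.86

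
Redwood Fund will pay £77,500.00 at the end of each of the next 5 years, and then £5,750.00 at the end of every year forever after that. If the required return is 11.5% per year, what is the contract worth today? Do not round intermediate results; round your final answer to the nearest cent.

PV of 5-year annuity: £77,500.00 × [1 − (1+0.115)^−5] / 0.115 = 282865.53314
Perpetuity value at year 5: £5,750.00 / 0.115 = 50000.00000
PV of perpetuity: 50000.00000 / (1+0.115)^5 = 29013.20238
Total PV = 282865.53314 + 29013.20238 = 311878.73552

£311878.74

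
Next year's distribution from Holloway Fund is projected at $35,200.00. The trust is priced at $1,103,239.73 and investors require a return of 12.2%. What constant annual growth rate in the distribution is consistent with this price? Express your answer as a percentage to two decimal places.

9.01%

P = D₁/(r−g) ⇒ g = r − D₁/P = 0.122 − $35,200.00/$1,103,239.73 = 0.090094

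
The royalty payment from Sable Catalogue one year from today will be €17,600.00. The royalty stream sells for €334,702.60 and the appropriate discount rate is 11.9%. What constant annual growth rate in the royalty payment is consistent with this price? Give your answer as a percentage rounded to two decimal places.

6.64%

P = D₁/(r−g) ⇒ g = r − D₁/P = 0.119 − €17,600.00/€334,702.60 = 0.066416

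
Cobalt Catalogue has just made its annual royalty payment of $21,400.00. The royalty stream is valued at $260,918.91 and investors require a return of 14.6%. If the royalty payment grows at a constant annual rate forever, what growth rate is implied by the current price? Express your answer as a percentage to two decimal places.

5.91%

P = D₀(1+g)/(r−g) ⇒ P(r−g) = D₀(1+g) ⇒ g(P+D₀) = P·r − D₀
g = (P·r − D₀)/(P + D₀) = ($260,918.91×0.146 − $21,400.00) / ($260,918.91 + $21,400.00) = 0.059132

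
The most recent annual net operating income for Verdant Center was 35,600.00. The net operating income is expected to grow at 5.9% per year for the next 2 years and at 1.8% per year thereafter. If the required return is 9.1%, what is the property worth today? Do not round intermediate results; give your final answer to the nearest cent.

535851.90

D_1 = 37700.40000
D_2 = 39924.72360
Terminal value at year 2: TV = D_2×(1+g_2)/(r−g_2) = 40643.36862/0.073 = 556758.47431
P_0 = D_1/(1+r)^1 + D_2/(1+r)^2 + TV/(1+r)^2
    = 34555.82035 + 33542.26741 + 467753.81134 = 535851.89910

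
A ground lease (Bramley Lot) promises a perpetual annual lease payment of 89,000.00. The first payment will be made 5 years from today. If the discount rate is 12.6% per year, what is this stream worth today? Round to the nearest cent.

Value at end of year 4: C / r = 89,000.00 / 0.126 = 706,349.2063
Discount to today: PV = 706,349.2063 / (1 + 0.126)^4 = 706,349.2063 / 1.607510 = 439,405.92

439405.92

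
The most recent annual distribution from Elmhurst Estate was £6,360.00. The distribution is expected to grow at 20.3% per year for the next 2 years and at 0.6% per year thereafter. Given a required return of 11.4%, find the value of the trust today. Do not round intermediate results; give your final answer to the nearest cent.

D_1 = 7651.08000
D_2 = 9204.24924
Terminal value at year 2: TV = D_2×(1+g_2)/(r−g_2) = 9259.47474/0.108 = 85735.87718
P_0 = D_1/(1+r)^1 + D_2/(1+r)^2 + TV/(1+r)^2
    = 6868.11490 + 7416.82426 + 69086.34450 = 83371.28366

£83371.28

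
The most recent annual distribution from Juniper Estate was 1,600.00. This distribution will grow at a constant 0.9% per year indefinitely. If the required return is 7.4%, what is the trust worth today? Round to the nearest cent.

D₁ = D₀ × (1 + g) = 1,600.00 × 1.009 = 1,614.4000
Growing perpetuity: P = D₁ / (r − g) = 1,614.4000 / (0.074 − 0.009) = 24,836.92

24836.92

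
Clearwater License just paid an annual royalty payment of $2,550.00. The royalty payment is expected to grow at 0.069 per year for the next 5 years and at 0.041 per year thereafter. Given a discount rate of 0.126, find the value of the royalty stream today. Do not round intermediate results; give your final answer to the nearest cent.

D_1 = 2725.95000
D_2 = 2914.04055
D_3 = 3115.10935
D_4 = 3330.05189
D_5 = 3559.82547
Terminal value at year 5: TV = D_5×(1+g_2)/(r−g_2) = 3705.77832/0.085 = 43597.39198
P_0 = D_1/(1+r)^1 + D_2/(1+r)^2 + D_3/(1+r)^3 + D_4/(1+r)^4 + D_5/(1+r)^5 + TV/(1+r)^5
    = 2420.91474 + 2298.36400 + 2182.01697 + 2071.55963 + 1966.69382 + 24086.21495 = 35025.76411

$35025.76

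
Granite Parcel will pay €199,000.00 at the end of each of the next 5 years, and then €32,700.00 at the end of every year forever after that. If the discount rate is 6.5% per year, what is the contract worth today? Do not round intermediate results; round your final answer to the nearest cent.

PV of 5-year annuity: €199,000.00 × [1 − (1+0.065)^−5] / 0.065 = 826980.20819
Perpetuity value at year 5: €32,700.00 / 0.065 = 503076.92308
PV of perpetuity: 503076.92308 / (1+0.065)^5 = 367186.20545
Total PV = 826980.20819 + 367186.20545 = 1194166.41364

€1194166.41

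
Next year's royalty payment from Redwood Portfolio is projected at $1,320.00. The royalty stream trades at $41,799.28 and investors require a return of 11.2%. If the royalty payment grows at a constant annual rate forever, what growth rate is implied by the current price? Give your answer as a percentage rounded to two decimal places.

P = D₁/(r−g) ⇒ g = r − D₁/P = 0.112 − $1,320.00/$41,799.28 = 0.080421

8.04%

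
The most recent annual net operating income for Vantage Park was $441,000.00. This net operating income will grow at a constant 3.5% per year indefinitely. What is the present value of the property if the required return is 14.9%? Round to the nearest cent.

$4003815.79

D₁ = D₀ × (1 + g) = $441,000.00 × 1.035 = $456,435.0000
Growing perpetuity: P = D₁ / (r − g) = $456,435.0000 / (0.149 − 0.035) = $4,003,815.79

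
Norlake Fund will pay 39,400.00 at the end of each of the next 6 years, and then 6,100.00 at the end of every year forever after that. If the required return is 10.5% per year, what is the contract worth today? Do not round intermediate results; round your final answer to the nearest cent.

PV of 6-year annuity: 39,400.00 × [1 − (1+0.105)^−6] / 0.105 = 169111.86788
Perpetuity value at year 6: 6,100.00 / 0.105 = 58095.23810
PV of perpetuity: 58095.23810 / (1+0.105)^6 = 31912.94383
Total PV = 169111.86788 + 31912.94383 = 201024.81171

201024.81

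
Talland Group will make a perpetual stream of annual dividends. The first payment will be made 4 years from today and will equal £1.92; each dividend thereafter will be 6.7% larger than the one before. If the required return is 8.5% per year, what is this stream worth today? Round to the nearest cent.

Value at end of year 3: C₁ / (r − g) = £1.92 / (0.085 − 0.067) = £106.6667
Discount to today: PV = £106.6667 / (1 + 0.085)^3 = £106.6667 / 1.277289 = £83.51

£83.51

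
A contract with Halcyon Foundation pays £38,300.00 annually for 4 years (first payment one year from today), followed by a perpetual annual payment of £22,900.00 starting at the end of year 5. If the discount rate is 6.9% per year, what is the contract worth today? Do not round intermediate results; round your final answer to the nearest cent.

£384165.09

PV of 4-year annuity: £38,300.00 × [1 − (1+0.069)^−4] / 0.069 = 130023.59723
Perpetuity value at year 4: £22,900.00 / 0.069 = 331884.05797
PV of perpetuity: 331884.05797 / (1+0.069)^4 = 254141.48939
Total PV = 130023.59723 + 254141.48939 = 384165.08662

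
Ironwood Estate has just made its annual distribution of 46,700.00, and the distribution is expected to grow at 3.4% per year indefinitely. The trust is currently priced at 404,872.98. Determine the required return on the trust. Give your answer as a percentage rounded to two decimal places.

15.33%

D₁ = 46,700.00 × 1.034 = 48,287.8000
P = D₁/(r − g) ⇒ r = D₁/P + g = 48,287.8000/404,872.98 + 0.034 = 0.119267 + 0.034 = 0.153267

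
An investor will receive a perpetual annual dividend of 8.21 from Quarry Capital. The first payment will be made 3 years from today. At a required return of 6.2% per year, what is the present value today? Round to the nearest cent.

117.41

Value at end of year 2: C / r = 8.21 / 0.062 = 132.4194
Discount to today: PV = 132.4194 / (1 + 0.062)^2 = 132.4194 / 1.127844 = 117.41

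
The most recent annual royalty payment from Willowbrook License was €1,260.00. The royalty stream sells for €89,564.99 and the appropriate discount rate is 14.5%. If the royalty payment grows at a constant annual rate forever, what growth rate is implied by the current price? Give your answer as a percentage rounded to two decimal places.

12.91%

P = D₀(1+g)/(r−g) ⇒ P(r−g) = D₀(1+g) ⇒ g(P+D₀) = P·r − D₀
g = (P·r − D₀)/(P + D₀) = (€89,564.99×0.145 − €1,260.00) / (€89,564.99 + €1,260.00) = 0.129116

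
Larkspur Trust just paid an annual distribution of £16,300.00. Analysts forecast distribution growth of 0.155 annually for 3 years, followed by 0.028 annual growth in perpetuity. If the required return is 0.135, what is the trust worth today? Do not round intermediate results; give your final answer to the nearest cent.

£215670.80

D_1 = 18826.50000
D_2 = 21744.60750
D_3 = 25115.02166
Terminal value at year 3: TV = D_3×(1+g_2)/(r−g_2) = 25818.24227/0.107 = 241291.98382
P_0 = D_1/(1+r)^1 + D_2/(1+r)^2 + D_3/(1+r)^3 + TV/(1+r)^3
    = 16587.22467 + 16879.51057 + 17176.94688 + 165027.11578 = 215670.79790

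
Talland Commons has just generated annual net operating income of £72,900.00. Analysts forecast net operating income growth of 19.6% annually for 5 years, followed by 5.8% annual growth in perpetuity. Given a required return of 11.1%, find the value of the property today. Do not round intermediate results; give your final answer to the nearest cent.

£2561089.80

D_1 = 87188.40000
D_2 = 104277.32640
D_3 = 124715.68237
D_4 = 149159.95612
D_5 = 178395.30752
Terminal value at year 5: TV = D_5×(1+g_2)/(r−g_2) = 188742.23536/0.053 = 3561174.25199
P_0 = D_1/(1+r)^1 + D_2/(1+r)^2 + D_3/(1+r)^3 + D_4/(1+r)^4 + D_5/(1+r)^5 + TV/(1+r)^5
    = 78477.40774 + 84481.52985 + 90945.01323 + 97903.00254 + 105393.33126 + 2103889.51845 = 2561089.80306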